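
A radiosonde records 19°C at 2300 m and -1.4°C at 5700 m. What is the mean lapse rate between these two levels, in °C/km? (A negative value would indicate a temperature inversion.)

6°C/km

Γ = −ΔT/Δz = (19 − (-1.4)) / (5700 − 2300) m
  = 20.4°C / 3.4 km = 6°C/km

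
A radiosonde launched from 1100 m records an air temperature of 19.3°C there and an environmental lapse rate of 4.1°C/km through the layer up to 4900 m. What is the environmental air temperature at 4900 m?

3.72°C

From 1100 m to 4900 m (environmental): cools by 4.1 × 3.8 = 15.58°C, giving 3.72°C.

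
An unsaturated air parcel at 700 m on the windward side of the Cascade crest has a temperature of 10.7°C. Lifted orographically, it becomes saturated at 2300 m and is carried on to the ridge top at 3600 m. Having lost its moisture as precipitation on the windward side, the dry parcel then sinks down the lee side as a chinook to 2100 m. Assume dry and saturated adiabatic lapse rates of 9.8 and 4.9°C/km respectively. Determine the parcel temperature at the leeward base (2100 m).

700 → 2300 m (dry, 9.8°C/km): ΔT = -9.8 × 1.6 = -15.68°C → T = -4.98°C
2300 → 3600 m (saturated, 4.9°C/km): ΔT = -4.9 × 1.3 = -6.37°C → T = -11.35°C
3600 → 2100 m (dry descent, 9.8°C/km): ΔT = +9.8 × 1.5 = +14.7°C → T = 3.35°C

3.35°C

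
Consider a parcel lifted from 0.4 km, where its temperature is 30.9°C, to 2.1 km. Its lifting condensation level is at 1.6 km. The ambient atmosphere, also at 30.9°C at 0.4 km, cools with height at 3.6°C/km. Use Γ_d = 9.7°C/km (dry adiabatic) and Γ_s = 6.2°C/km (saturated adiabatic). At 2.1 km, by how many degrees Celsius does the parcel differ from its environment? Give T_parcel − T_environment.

Parcel:
  400 → 1600 m (dry, 9.7°C/km): ΔT = -9.7 × 1.2 = -11.64°C → T = 19.26°C
  1600 → 2100 m (saturated, 6.2°C/km): ΔT = -6.2 × 0.5 = -3.1°C → T = 16.16°C
Environment:
  400 → 2100 m (environment, 3.6°C/km): ΔT = -3.6 × 1.7 = -6.12°C → T = 24.78°C
T_parcel − T_env = 16.16 − 24.78 = -8.62°C

-8.62°C (parcel cooler than environment)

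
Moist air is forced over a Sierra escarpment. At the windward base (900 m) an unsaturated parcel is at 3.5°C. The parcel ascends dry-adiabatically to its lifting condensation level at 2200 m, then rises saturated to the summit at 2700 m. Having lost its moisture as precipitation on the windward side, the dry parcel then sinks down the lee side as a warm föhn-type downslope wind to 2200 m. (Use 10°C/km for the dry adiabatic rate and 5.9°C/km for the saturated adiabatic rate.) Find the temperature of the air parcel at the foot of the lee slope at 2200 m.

From 900 m to 2200 m (dry): cools by 10 × 1.3 = 13°C, giving -9.5°C.
From 2200 m to 2700 m (saturated): cools by 5.9 × 0.5 = 2.95°C, giving -12.45°C.
From 2700 m to 2200 m (dry descent): warms by 10 × 0.5 = 5°C, giving -7.45°C.

-7.45°C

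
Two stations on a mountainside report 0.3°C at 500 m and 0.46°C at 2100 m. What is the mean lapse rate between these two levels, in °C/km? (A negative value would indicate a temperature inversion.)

Γ = −ΔT/Δz = (0.3 − 0.46) / (2100 − 500) m
  = -0.16°C / 1.6 km = -0.1°C/km

-0.1°C/km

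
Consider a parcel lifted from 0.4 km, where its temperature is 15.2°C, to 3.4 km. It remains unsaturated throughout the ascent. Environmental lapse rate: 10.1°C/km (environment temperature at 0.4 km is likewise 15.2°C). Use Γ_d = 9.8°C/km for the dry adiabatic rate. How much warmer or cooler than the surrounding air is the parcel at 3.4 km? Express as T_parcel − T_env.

Parcel:
  400–3400 m, dry: Δz = 3 km ⇒ ΔT = -29.4°C; T = -14.2°C
Environment:
  400–3400 m, environment: Δz = 3 km ⇒ ΔT = -30.3°C; T = -15.1°C
T_parcel − T_env = -14.2 − (-15.1) = +0.9°C

+0.9°C (parcel warmer than environment)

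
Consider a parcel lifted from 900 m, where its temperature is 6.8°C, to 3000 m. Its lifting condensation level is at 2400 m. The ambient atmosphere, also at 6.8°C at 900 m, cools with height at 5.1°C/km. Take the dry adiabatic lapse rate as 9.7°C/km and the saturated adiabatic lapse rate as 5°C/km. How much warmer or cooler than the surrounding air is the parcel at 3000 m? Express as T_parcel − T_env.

Parcel:
  Dry to 2400 m: -9.7 × 1.5 km = -14.55°C, so T = -7.75°C.
  Saturated to 3000 m: -5 × 0.6 km = -3°C, so T = -10.75°C.
Environment:
  Environment to 3000 m: -5.1 × 2.1 km = -10.71°C, so T = -3.91°C.
T_parcel − T_env = -10.75 − (-3.91) = -6.84°C

-6.84°C (parcel cooler than environment)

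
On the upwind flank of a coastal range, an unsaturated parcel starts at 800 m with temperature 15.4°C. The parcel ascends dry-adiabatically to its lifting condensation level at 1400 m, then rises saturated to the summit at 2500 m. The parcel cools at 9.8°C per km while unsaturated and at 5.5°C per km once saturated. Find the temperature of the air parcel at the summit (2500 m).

Dry to 1400 m: -9.8 × 0.6 km = -5.88°C, so T = 9.52°C.
Saturated to 2500 m: -5.5 × 1.1 km = -6.05°C, so T = 3.47°C.

3.47°C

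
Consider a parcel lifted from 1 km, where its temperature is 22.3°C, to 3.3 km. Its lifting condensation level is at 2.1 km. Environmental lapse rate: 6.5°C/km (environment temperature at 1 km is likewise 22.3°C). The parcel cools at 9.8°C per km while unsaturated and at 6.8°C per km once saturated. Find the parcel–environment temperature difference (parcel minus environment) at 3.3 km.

-3.99°C (parcel cooler than environment)

Parcel:
  From 1000 m to 2100 m (dry): cools by 9.8 × 1.1 = 10.78°C, giving 11.52°C.
  From 2100 m to 3300 m (saturated): cools by 6.8 × 1.2 = 8.16°C, giving 3.36°C.
Environment:
  From 1000 m to 3300 m (environment): cools by 6.5 × 2.3 = 14.95°C, giving 7.35°C.
T_parcel − T_env = 3.36 − 7.35 = -3.99°C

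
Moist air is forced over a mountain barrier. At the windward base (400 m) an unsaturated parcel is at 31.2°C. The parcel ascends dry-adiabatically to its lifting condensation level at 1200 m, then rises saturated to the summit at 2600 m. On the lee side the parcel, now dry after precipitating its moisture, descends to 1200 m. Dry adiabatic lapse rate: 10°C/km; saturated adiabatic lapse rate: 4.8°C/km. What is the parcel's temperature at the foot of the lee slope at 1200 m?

30.48°C

From 400 m to 1200 m (dry): cools by 10 × 0.8 = 8°C, giving 23.2°C.
From 1200 m to 2600 m (saturated): cools by 4.8 × 1.4 = 6.72°C, giving 16.48°C.
From 2600 m to 1200 m (dry descent): warms by 10 × 1.4 = 14°C, giving 30.48°C.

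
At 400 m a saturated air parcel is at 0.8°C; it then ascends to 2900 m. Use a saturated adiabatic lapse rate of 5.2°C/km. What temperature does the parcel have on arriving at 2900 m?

400–2900 m, saturated adiabatic: Δz = 2.5 km ⇒ ΔT = -13°C; T = -12.2°C

-12.2°C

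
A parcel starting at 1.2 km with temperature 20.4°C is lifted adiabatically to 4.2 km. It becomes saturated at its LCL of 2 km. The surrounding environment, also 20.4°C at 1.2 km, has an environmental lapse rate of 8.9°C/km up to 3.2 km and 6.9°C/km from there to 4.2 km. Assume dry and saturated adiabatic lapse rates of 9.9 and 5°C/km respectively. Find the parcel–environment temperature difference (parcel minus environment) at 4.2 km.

+5.78°C (parcel warmer than environment)

Parcel:
  1200–2000 m, dry: Δz = 0.8 km ⇒ ΔT = -7.92°C; T = 12.48°C
  2000–4200 m, saturated: Δz = 2.2 km ⇒ ΔT = -11°C; T = 1.48°C
Environment:
  1200–3200 m, environment, lower layer: Δz = 2 km ⇒ ΔT = -17.8°C; T = 2.6°C
  3200–4200 m, environment, upper layer: Δz = 1 km ⇒ ΔT = -6.9°C; T = -4.3°C
T_parcel − T_env = 1.48 − (-4.3) = +5.78°C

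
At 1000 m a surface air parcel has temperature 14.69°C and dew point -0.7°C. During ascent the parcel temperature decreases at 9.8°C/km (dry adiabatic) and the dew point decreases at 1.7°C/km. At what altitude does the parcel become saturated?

2900 m

T and T_d converge at 9.8 − 1.7 = 8.1°C per km
Height above start = (14.69 − (-0.7)) / 8.1 = 1.9 km
LCL altitude = 1000 m + 1900 m = 2900 m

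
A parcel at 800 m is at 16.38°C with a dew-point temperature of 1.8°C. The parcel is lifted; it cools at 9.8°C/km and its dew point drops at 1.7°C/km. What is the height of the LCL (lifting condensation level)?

2600 m

T and T_d converge at 9.8 − 1.7 = 8.1°C per km
Height above start = (16.38 − 1.8) / 8.1 = 1.8 km
LCL altitude = 800 m + 1800 m = 2600 m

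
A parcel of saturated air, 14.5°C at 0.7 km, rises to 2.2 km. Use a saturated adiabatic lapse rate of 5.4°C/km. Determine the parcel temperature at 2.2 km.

6.4°C

From 700 m to 2200 m (saturated adiabatic): cools by 5.4 × 1.5 = 8.1°C, giving 6.4°C.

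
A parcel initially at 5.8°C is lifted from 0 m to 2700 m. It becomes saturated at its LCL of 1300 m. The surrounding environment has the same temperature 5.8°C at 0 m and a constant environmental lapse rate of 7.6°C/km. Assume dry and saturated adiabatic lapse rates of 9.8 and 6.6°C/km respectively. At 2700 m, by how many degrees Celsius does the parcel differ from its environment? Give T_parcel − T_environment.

-1.46°C (parcel cooler than environment)

Parcel:
  0 → 1300 m (dry, 9.8°C/km): ΔT = -9.8 × 1.3 = -12.74°C → T = -6.94°C
  1300 → 2700 m (saturated, 6.6°C/km): ΔT = -6.6 × 1.4 = -9.24°C → T = -16.18°C
Environment:
  0 → 2700 m (environment, 7.6°C/km): ΔT = -7.6 × 2.7 = -20.52°C → T = -14.72°C
T_parcel − T_env = -16.18 − (-14.72) = -1.46°C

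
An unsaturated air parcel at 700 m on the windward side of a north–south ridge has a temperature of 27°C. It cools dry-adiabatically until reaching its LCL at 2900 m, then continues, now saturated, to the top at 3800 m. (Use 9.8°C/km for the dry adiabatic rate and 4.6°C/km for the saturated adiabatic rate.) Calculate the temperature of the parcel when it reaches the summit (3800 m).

Dry to 2900 m: -9.8 × 2.2 km = -21.56°C, so T = 5.44°C.
Saturated to 3800 m: -4.6 × 0.9 km = -4.14°C, so T = 1.3°C.

1.3°C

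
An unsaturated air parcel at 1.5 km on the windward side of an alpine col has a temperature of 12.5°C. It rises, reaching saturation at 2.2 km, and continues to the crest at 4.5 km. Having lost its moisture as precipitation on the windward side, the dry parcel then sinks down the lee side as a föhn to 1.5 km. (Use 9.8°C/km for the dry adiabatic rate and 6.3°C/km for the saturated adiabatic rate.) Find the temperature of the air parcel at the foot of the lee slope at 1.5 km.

20.55°C

1500–2200 m, dry: Δz = 0.7 km ⇒ ΔT = -6.86°C; T = 5.64°C
2200–4500 m, saturated: Δz = 2.3 km ⇒ ΔT = -14.49°C; T = -8.85°C
4500–1500 m, dry descent: Δz = 3 km ⇒ ΔT = +29.4°C; T = 20.55°C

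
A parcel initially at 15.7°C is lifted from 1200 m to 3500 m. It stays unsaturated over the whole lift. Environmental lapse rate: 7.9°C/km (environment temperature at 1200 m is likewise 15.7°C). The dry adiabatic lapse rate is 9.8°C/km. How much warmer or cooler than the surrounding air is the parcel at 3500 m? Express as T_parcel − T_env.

-4.37°C (parcel cooler than environment)

Parcel:
  1200–3500 m, dry: Δz = 2.3 km ⇒ ΔT = -22.54°C; T = -6.84°C
Environment:
  1200–3500 m, environment: Δz = 2.3 km ⇒ ΔT = -18.17°C; T = -2.47°C
T_parcel − T_env = -6.84 − (-2.47) = -4.37°C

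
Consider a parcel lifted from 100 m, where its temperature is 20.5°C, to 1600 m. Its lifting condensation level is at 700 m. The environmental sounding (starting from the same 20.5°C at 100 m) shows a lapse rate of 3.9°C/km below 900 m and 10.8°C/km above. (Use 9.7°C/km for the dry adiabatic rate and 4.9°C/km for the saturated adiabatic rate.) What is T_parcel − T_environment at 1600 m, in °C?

+0.45°C (parcel warmer than environment)

Parcel:
  100 → 700 m (dry, 9.7°C/km): ΔT = -9.7 × 0.6 = -5.82°C → T = 14.68°C
  700 → 1600 m (saturated, 4.9°C/km): ΔT = -4.9 × 0.9 = -4.41°C → T = 10.27°C
Environment:
  100 → 900 m (environment, lower layer, 3.9°C/km): ΔT = -3.9 × 0.8 = -3.12°C → T = 17.38°C
  900 → 1600 m (environment, upper layer, 10.8°C/km): ΔT = -10.8 × 0.7 = -7.56°C → T = 9.82°C
T_parcel − T_env = 10.27 − 9.82 = +0.45°C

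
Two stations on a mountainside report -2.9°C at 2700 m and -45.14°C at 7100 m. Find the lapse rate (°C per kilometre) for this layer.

Γ = −ΔT/Δz = (-2.9 − (-45.14)) / (7100 − 2700) m
  = 42.24°C / 4.4 km = 9.6°C/km

9.6°C/km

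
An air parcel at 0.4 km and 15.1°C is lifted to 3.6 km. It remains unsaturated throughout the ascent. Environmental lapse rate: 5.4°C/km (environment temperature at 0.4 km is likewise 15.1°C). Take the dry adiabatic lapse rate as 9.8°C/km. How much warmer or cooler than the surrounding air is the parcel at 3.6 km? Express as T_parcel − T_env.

-14.08°C (parcel cooler than environment)

Parcel:
  Dry to 3600 m: -9.8 × 3.2 km = -31.36°C, so T = -16.26°C.
Environment:
  Environment to 3600 m: -5.4 × 3.2 km = -17.28°C, so T = -2.18°C.
T_parcel − T_env = -16.26 − (-2.18) = -14.08°C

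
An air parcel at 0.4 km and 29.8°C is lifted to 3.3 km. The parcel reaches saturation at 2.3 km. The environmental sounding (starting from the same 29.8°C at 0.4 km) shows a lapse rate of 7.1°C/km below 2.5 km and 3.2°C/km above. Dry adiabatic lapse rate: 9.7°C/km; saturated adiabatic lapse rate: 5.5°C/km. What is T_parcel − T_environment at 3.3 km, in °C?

-6.46°C (parcel cooler than environment)

Parcel:
  400–2300 m, dry: Δz = 1.9 km ⇒ ΔT = -18.43°C; T = 11.37°C
  2300–3300 m, saturated: Δz = 1 km ⇒ ΔT = -5.5°C; T = 5.87°C
Environment:
  400–2500 m, environment, lower layer: Δz = 2.1 km ⇒ ΔT = -14.91°C; T = 14.89°C
  2500–3300 m, environment, upper layer: Δz = 0.8 km ⇒ ΔT = -2.56°C; T = 12.33°C
T_parcel − T_env = 5.87 − 12.33 = -6.46°C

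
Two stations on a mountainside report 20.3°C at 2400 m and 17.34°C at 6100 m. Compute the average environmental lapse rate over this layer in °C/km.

0.8°C/km

Γ = −ΔT/Δz = (20.3 − 17.34) / (6100 − 2400) m
  = 2.96°C / 3.7 km = 0.8°C/km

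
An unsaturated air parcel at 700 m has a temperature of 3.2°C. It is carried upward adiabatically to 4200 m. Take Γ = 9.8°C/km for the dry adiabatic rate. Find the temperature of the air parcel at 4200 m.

700–4200 m, dry adiabatic: Δz = 3.5 km ⇒ ΔT = -34.3°C; T = -31.1°C

-31.1°C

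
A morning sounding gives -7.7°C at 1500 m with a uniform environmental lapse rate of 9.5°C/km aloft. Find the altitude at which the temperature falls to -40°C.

Height above start = (-7.7 − (-40)) / 9.5 = 3.4 km
Altitude = 1500 m + 3400 m = 4900 m

4900 m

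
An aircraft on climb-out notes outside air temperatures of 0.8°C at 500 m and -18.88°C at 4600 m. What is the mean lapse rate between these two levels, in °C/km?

Γ = −ΔT/Δz = (0.8 − (-18.88)) / (4600 − 500) m
  = 19.68°C / 4.1 km = 4.8°C/km

4.8°C/km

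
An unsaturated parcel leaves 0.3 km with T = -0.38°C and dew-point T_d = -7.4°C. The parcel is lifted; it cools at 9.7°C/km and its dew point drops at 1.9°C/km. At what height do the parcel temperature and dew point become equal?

1.2 km

T and T_d converge at 9.7 − 1.9 = 7.8°C per km
Height above start = (-0.38 − (-7.4)) / 7.8 = 0.9 km
LCL altitude = 300 m + 900 m = 1200 m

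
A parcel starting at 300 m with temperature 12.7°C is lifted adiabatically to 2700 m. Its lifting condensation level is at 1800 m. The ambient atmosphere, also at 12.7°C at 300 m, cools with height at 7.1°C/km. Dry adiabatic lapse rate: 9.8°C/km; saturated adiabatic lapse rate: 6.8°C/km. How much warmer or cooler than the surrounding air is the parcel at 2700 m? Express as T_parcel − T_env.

-3.78°C (parcel cooler than environment)

Parcel:
  300–1800 m, dry: Δz = 1.5 km ⇒ ΔT = -14.7°C; T = -2°C
  1800–2700 m, saturated: Δz = 0.9 km ⇒ ΔT = -6.12°C; T = -8.12°C
Environment:
  300–2700 m, environment: Δz = 2.4 km ⇒ ΔT = -17.04°C; T = -4.34°C
T_parcel − T_env = -8.12 − (-4.34) = -3.78°C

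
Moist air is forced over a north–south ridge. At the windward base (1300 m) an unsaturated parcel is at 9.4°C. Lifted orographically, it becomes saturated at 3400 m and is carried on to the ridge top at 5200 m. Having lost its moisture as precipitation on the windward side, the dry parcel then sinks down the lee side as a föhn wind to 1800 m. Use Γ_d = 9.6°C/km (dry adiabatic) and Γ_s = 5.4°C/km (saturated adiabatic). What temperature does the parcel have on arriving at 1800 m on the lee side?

12.16°C

1300–3400 m, dry: Δz = 2.1 km ⇒ ΔT = -20.16°C; T = -10.76°C
3400–5200 m, saturated: Δz = 1.8 km ⇒ ΔT = -9.72°C; T = -20.48°C
5200–1800 m, dry descent: Δz = 3.4 km ⇒ ΔT = +32.64°C; T = 12.16°C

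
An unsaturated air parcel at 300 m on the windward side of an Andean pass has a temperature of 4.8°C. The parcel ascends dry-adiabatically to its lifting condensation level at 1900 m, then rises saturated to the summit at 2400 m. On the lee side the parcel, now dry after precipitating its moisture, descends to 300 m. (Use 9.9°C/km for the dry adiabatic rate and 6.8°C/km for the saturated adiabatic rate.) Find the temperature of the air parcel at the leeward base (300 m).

300 → 1900 m (dry, 9.9°C/km): ΔT = -9.9 × 1.6 = -15.84°C → T = -11.04°C
1900 → 2400 m (saturated, 6.8°C/km): ΔT = -6.8 × 0.5 = -3.4°C → T = -14.44°C
2400 → 300 m (dry descent, 9.9°C/km): ΔT = +9.9 × 2.1 = +20.79°C → T = 6.35°C

6.35°C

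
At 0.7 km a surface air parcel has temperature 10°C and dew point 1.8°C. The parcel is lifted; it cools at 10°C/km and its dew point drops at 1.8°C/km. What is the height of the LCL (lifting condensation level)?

1.7 km

T and T_d converge at 10 − 1.8 = 8.2°C per km
Height above start = (10 − 1.8) / 8.2 = 1 km
LCL altitude = 700 m + 1000 m = 1700 m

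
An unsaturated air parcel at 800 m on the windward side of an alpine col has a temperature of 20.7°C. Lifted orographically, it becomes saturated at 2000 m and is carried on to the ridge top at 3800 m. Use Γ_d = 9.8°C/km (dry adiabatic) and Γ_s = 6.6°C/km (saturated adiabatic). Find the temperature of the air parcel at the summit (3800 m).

From 800 m to 2000 m (dry): cools by 9.8 × 1.2 = 11.76°C, giving 8.94°C.
From 2000 m to 3800 m (saturated): cools by 6.6 × 1.8 = 11.88°C, giving -2.94°C.

-2.94°C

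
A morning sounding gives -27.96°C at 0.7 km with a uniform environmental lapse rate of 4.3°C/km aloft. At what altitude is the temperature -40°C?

3.5 km

Height above start = (-27.96 − (-40)) / 4.3 = 2.8 km
Altitude = 700 m + 2800 m = 3500 m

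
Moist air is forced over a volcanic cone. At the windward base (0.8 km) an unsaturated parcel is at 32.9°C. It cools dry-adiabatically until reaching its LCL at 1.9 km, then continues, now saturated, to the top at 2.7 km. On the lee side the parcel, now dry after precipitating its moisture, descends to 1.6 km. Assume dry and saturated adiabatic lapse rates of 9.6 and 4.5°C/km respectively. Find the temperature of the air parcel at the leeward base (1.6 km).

29.3°C

800 → 1900 m (dry, 9.6°C/km): ΔT = -9.6 × 1.1 = -10.56°C → T = 22.34°C
1900 → 2700 m (saturated, 4.5°C/km): ΔT = -4.5 × 0.8 = -3.6°C → T = 18.74°C
2700 → 1600 m (dry descent, 9.6°C/km): ΔT = +9.6 × 1.1 = +10.56°C → T = 29.3°C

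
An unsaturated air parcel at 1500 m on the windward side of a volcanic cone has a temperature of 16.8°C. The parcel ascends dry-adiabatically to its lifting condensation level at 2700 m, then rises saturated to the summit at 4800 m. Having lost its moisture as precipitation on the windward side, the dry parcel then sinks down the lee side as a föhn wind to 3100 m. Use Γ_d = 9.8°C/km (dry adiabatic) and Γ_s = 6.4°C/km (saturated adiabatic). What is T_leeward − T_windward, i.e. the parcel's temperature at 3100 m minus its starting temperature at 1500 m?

-8.54°C

Dry to 2700 m: -9.8 × 1.2 km = -11.76°C, so T = 5.04°C.
Saturated to 4800 m: -6.4 × 2.1 km = -13.44°C, so T = -8.4°C.
Dry descent to 3100 m: +9.8 × 1.7 km = +16.66°C, so T = 8.26°C.
Net change vs windward start: 8.26 − 16.8 = -8.54°C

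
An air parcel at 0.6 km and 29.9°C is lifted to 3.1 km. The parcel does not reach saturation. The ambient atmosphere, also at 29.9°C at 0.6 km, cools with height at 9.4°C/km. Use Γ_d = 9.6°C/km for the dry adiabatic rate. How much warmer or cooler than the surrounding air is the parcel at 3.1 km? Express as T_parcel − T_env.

-0.5°C (parcel cooler than environment)

Parcel:
  600–3100 m, dry: Δz = 2.5 km ⇒ ΔT = -24°C; T = 5.9°C
Environment:
  600–3100 m, environment: Δz = 2.5 km ⇒ ΔT = -23.5°C; T = 6.4°C
T_parcel − T_env = 5.9 − 6.4 = -0.5°C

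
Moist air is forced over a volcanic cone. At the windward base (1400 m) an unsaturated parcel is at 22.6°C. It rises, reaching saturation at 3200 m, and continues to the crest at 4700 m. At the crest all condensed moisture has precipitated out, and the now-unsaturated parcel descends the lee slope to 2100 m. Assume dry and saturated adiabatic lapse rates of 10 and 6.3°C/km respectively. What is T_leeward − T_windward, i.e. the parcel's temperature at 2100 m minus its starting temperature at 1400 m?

-1.45°C

Dry to 3200 m: -10 × 1.8 km = -18°C, so T = 4.6°C.
Saturated to 4700 m: -6.3 × 1.5 km = -9.45°C, so T = -4.85°C.
Dry descent to 2100 m: +10 × 2.6 km = +26°C, so T = 21.15°C.
Net change vs windward start: 21.15 − 22.6 = -1.45°C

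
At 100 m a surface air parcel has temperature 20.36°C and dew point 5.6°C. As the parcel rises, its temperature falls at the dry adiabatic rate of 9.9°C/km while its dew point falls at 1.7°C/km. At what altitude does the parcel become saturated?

1900 m

T and T_d converge at 9.9 − 1.7 = 8.2°C per km
Height above start = (20.36 − 5.6) / 8.2 = 1.8 km
LCL altitude = 100 m + 1800 m = 1900 m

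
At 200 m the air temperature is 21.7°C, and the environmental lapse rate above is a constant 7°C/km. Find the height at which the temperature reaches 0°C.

3300 m

Height above start = (21.7 − 0) / 7 = 3.1 km
Altitude = 200 m + 3100 m = 3300 m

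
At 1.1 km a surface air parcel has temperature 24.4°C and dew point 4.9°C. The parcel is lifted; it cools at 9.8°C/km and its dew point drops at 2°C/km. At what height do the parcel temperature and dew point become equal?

T and T_d converge at 9.8 − 2 = 7.8°C per km
Height above start = (24.4 − 4.9) / 7.8 = 2.5 km
LCL altitude = 1100 m + 2500 m = 3600 m

3.6 km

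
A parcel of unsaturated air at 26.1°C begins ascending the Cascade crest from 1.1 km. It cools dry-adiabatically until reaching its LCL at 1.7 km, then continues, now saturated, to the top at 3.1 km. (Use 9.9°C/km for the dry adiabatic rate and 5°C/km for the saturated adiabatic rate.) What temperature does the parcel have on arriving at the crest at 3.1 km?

1100 → 1700 m (dry, 9.9°C/km): ΔT = -9.9 × 0.6 = -5.94°C → T = 20.16°C
1700 → 3100 m (saturated, 5°C/km): ΔT = -5 × 1.4 = -7°C → T = 13.16°C

13.16°C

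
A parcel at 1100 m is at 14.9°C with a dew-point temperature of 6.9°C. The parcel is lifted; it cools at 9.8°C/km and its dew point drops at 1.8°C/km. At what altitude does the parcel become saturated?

T and T_d converge at 9.8 − 1.8 = 8°C per km
Height above start = (14.9 − 6.9) / 8 = 1 km
LCL altitude = 1100 m + 1000 m = 2100 m

2100 m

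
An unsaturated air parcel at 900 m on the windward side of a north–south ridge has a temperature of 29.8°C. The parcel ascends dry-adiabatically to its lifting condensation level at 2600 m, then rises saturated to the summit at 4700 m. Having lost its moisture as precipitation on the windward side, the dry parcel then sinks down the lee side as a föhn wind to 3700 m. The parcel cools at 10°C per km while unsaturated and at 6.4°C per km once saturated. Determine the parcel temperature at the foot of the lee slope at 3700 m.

900 → 2600 m (dry, 10°C/km): ΔT = -10 × 1.7 = -17°C → T = 12.8°C
2600 → 4700 m (saturated, 6.4°C/km): ΔT = -6.4 × 2.1 = -13.44°C → T = -0.64°C
4700 → 3700 m (dry descent, 10°C/km): ΔT = +10 × 1 = +10°C → T = 9.36°C

9.36°C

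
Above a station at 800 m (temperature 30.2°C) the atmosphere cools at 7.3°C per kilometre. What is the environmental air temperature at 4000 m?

6.84°C

800 → 4000 m (environmental, 7.3°C/km): ΔT = -7.3 × 3.2 = -23.36°C → T = 6.84°C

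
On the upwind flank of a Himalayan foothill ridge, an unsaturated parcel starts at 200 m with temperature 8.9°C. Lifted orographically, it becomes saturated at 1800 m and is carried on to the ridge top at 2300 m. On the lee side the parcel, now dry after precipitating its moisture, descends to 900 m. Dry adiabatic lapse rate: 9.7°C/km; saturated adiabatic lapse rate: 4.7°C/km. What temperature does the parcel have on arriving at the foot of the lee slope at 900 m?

From 200 m to 1800 m (dry): cools by 9.7 × 1.6 = 15.52°C, giving -6.62°C.
From 1800 m to 2300 m (saturated): cools by 4.7 × 0.5 = 2.35°C, giving -8.97°C.
From 2300 m to 900 m (dry descent): warms by 9.7 × 1.4 = 13.58°C, giving 4.61°C.

4.61°C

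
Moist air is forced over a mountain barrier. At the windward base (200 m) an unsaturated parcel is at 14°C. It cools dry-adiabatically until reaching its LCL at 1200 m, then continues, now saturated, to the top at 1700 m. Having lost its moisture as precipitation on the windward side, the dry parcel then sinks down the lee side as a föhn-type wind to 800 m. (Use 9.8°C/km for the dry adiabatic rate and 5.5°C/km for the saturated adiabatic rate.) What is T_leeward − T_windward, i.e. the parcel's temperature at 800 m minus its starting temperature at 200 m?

-3.73°C

Dry to 1200 m: -9.8 × 1 km = -9.8°C, so T = 4.2°C.
Saturated to 1700 m: -5.5 × 0.5 km = -2.75°C, so T = 1.45°C.
Dry descent to 800 m: +9.8 × 0.9 km = +8.82°C, so T = 10.27°C.
Net change vs windward start: 10.27 − 14 = -3.73°C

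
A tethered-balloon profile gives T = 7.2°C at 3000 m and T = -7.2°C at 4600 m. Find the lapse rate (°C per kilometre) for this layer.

9°C/km

Γ = −ΔT/Δz = (7.2 − (-7.2)) / (4600 − 3000) m
  = 14.4°C / 1.6 km = 9°C/km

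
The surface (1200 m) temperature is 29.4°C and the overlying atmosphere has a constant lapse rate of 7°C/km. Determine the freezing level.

5400 m

Height above start = (29.4 − 0) / 7 = 4.2 km
Altitude = 1200 m + 4200 m = 5400 m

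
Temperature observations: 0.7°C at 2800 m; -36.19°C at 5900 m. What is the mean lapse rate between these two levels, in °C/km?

Γ = −ΔT/Δz = (0.7 − (-36.19)) / (5900 − 2800) m
  = 36.89°C / 3.1 km = 11.9°C/km

11.9°C/km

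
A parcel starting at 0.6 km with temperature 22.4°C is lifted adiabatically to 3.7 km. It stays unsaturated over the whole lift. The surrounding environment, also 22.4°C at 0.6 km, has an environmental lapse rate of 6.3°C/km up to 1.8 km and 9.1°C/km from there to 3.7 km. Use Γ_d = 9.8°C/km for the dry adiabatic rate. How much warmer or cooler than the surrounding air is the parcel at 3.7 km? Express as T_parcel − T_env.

Parcel:
  From 600 m to 3700 m (dry): cools by 9.8 × 3.1 = 30.38°C, giving -7.98°C.
Environment:
  From 600 m to 1800 m (environment, lower layer): cools by 6.3 × 1.2 = 7.56°C, giving 14.84°C.
  From 1800 m to 3700 m (environment, upper layer): cools by 9.1 × 1.9 = 17.29°C, giving -2.45°C.
T_parcel − T_env = -7.98 − (-2.45) = -5.53°C

-5.53°C (parcel cooler than environment)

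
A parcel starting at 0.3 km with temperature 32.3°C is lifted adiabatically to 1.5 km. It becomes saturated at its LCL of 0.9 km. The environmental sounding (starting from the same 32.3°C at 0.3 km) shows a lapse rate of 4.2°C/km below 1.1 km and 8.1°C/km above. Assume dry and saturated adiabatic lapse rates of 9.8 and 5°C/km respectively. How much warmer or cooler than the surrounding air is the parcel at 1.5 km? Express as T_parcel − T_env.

-2.28°C (parcel cooler than environment)

Parcel:
  300 → 900 m (dry, 9.8°C/km): ΔT = -9.8 × 0.6 = -5.88°C → T = 26.42°C
  900 → 1500 m (saturated, 5°C/km): ΔT = -5 × 0.6 = -3°C → T = 23.42°C
Environment:
  300 → 1100 m (environment, lower layer, 4.2°C/km): ΔT = -4.2 × 0.8 = -3.36°C → T = 28.94°C
  1100 → 1500 m (environment, upper layer, 8.1°C/km): ΔT = -8.1 × 0.4 = -3.24°C → T = 25.7°C
T_parcel − T_env = 23.42 − 25.7 = -2.28°C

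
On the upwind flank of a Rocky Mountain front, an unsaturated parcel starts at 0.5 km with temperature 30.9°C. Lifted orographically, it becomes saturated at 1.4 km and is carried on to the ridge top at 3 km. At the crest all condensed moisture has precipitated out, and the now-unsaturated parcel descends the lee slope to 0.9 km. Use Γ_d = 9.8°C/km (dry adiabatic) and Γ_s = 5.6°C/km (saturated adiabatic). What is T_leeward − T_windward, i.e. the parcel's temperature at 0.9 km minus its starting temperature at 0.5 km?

500 → 1400 m (dry, 9.8°C/km): ΔT = -9.8 × 0.9 = -8.82°C → T = 22.08°C
1400 → 3000 m (saturated, 5.6°C/km): ΔT = -5.6 × 1.6 = -8.96°C → T = 13.12°C
3000 → 900 m (dry descent, 9.8°C/km): ΔT = +9.8 × 2.1 = +20.58°C → T = 33.7°C
Net change vs windward start: 33.7 − 30.9 = +2.8°C

+2.8°C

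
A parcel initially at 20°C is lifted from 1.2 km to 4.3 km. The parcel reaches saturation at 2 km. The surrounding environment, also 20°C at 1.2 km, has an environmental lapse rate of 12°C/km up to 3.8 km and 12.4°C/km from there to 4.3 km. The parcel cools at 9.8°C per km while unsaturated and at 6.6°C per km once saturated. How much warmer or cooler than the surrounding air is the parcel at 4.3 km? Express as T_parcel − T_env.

Parcel:
  Dry to 2000 m: -9.8 × 0.8 km = -7.84°C, so T = 12.16°C.
  Saturated to 4300 m: -6.6 × 2.3 km = -15.18°C, so T = -3.02°C.
Environment:
  Environment, lower layer to 3800 m: -12 × 2.6 km = -31.2°C, so T = -11.2°C.
  Environment, upper layer to 4300 m: -12.4 × 0.5 km = -6.2°C, so T = -17.4°C.
T_parcel − T_env = -3.02 − (-17.4) = +14.38°C

+14.38°C (parcel warmer than environment)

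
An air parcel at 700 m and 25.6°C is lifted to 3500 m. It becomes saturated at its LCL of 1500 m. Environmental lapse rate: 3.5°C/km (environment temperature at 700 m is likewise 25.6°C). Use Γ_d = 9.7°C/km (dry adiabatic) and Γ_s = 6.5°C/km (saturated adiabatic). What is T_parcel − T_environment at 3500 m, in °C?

Parcel:
  700 → 1500 m (dry, 9.7°C/km): ΔT = -9.7 × 0.8 = -7.76°C → T = 17.84°C
  1500 → 3500 m (saturated, 6.5°C/km): ΔT = -6.5 × 2 = -13°C → T = 4.84°C
Environment:
  700 → 3500 m (environment, 3.5°C/km): ΔT = -3.5 × 2.8 = -9.8°C → T = 15.8°C
T_parcel − T_env = 4.84 − 15.8 = -10.96°C

-10.96°C (parcel cooler than environment)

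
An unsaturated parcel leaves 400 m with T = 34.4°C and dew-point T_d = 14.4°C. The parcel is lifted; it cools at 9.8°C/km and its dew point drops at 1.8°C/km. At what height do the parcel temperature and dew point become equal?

2900 m

T and T_d converge at 9.8 − 1.8 = 8°C per km
Height above start = (34.4 − 14.4) / 8 = 2.5 km
LCL altitude = 400 m + 2500 m = 2900 m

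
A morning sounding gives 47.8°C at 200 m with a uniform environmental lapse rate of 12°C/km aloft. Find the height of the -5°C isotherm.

4600 m

Height above start = (47.8 − (-5)) / 12 = 4.4 km
Altitude = 200 m + 4400 m = 4600 m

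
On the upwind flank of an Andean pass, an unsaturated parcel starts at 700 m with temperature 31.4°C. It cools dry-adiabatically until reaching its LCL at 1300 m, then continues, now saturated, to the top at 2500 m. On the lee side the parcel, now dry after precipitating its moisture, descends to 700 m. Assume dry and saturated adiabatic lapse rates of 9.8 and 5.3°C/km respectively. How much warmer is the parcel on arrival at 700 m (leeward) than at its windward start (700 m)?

700 → 1300 m (dry, 9.8°C/km): ΔT = -9.8 × 0.6 = -5.88°C → T = 25.52°C
1300 → 2500 m (saturated, 5.3°C/km): ΔT = -5.3 × 1.2 = -6.36°C → T = 19.16°C
2500 → 700 m (dry descent, 9.8°C/km): ΔT = +9.8 × 1.8 = +17.64°C → T = 36.8°C
Net change vs windward start: 36.8 − 31.4 = +5.4°C

+5.4°C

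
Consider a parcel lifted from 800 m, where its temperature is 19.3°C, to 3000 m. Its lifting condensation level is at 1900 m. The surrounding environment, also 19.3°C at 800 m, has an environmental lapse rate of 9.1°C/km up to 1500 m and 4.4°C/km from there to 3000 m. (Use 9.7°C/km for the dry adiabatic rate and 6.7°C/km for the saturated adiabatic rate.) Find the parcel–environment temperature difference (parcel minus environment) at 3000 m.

-5.07°C (parcel cooler than environment)

Parcel:
  800–1900 m, dry: Δz = 1.1 km ⇒ ΔT = -10.67°C; T = 8.63°C
  1900–3000 m, saturated: Δz = 1.1 km ⇒ ΔT = -7.37°C; T = 1.26°C
Environment:
  800–1500 m, environment, lower layer: Δz = 0.7 km ⇒ ΔT = -6.37°C; T = 12.93°C
  1500–3000 m, environment, upper layer: Δz = 1.5 km ⇒ ΔT = -6.6°C; T = 6.33°C
T_parcel − T_env = 1.26 − 6.33 = -5.07°C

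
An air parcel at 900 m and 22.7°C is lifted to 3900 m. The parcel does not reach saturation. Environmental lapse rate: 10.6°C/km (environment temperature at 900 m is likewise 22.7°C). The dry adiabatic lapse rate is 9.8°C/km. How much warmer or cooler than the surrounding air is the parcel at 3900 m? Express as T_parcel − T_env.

+2.4°C (parcel warmer than environment)

Parcel:
  From 900 m to 3900 m (dry): cools by 9.8 × 3 = 29.4°C, giving -6.7°C.
Environment:
  From 900 m to 3900 m (environment): cools by 10.6 × 3 = 31.8°C, giving -9.1°C.
T_parcel − T_env = -6.7 − (-9.1) = +2.4°C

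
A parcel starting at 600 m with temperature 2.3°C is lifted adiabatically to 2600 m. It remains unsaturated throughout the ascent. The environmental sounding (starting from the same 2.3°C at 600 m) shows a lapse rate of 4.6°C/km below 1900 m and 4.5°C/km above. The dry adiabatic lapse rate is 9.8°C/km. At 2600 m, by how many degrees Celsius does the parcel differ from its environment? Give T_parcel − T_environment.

-10.47°C (parcel cooler than environment)

Parcel:
  600–2600 m, dry: Δz = 2 km ⇒ ΔT = -19.6°C; T = -17.3°C
Environment:
  600–1900 m, environment, lower layer: Δz = 1.3 km ⇒ ΔT = -5.98°C; T = -3.68°C
  1900–2600 m, environment, upper layer: Δz = 0.7 km ⇒ ΔT = -3.15°C; T = -6.83°C
T_parcel − T_env = -17.3 − (-6.83) = -10.47°C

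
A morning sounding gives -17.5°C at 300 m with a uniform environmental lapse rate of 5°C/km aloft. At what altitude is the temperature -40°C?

Height above start = (-17.5 − (-40)) / 5 = 4.5 km
Altitude = 300 m + 4500 m = 4800 m

4800 m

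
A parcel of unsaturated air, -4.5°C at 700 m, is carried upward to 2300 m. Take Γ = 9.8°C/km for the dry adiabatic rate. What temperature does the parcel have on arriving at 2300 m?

From 700 m to 2300 m (dry adiabatic): cools by 9.8 × 1.6 = 15.68°C, giving -20.18°C.

-20.18°C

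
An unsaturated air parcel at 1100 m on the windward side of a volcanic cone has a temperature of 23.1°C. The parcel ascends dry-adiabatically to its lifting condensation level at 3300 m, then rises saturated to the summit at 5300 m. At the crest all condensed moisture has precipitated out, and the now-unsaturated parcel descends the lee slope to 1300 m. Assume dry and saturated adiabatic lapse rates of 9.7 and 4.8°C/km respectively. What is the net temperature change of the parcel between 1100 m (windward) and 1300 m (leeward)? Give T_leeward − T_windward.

1100–3300 m, dry: Δz = 2.2 km ⇒ ΔT = -21.34°C; T = 1.76°C
3300–5300 m, saturated: Δz = 2 km ⇒ ΔT = -9.6°C; T = -7.84°C
5300–1300 m, dry descent: Δz = 4 km ⇒ ΔT = +38.8°C; T = 30.96°C
Net change vs windward start: 30.96 − 23.1 = +7.86°C

+7.86°C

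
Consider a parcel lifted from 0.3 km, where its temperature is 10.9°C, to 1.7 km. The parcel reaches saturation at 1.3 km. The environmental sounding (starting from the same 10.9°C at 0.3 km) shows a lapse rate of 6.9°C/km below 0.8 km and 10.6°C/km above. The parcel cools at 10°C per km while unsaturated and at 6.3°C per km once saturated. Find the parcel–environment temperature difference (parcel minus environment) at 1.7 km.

Parcel:
  Dry to 1300 m: -10 × 1 km = -10°C, so T = 0.9°C.
  Saturated to 1700 m: -6.3 × 0.4 km = -2.52°C, so T = -1.62°C.
Environment:
  Environment, lower layer to 800 m: -6.9 × 0.5 km = -3.45°C, so T = 7.45°C.
  Environment, upper layer to 1700 m: -10.6 × 0.9 km = -9.54°C, so T = -2.09°C.
T_parcel − T_env = -1.62 − (-2.09) = +0.47°C

+0.47°C (parcel warmer than environment)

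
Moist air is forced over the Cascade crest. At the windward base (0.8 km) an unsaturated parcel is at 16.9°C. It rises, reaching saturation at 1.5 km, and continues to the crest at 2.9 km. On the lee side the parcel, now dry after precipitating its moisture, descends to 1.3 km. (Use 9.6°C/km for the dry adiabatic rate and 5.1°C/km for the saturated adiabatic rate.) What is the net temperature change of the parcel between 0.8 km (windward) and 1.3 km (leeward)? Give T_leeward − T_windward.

800–1500 m, dry: Δz = 0.7 km ⇒ ΔT = -6.72°C; T = 10.18°C
1500–2900 m, saturated: Δz = 1.4 km ⇒ ΔT = -7.14°C; T = 3.04°C
2900–1300 m, dry descent: Δz = 1.6 km ⇒ ΔT = +15.36°C; T = 18.4°C
Net change vs windward start: 18.4 − 16.9 = +1.5°C

+1.5°C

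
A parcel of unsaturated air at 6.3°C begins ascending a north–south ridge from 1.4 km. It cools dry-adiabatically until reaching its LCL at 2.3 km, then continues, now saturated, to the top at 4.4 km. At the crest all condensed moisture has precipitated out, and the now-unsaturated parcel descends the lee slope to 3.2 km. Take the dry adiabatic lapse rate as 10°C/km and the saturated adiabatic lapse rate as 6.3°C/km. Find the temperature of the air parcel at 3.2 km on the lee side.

1400 → 2300 m (dry, 10°C/km): ΔT = -10 × 0.9 = -9°C → T = -2.7°C
2300 → 4400 m (saturated, 6.3°C/km): ΔT = -6.3 × 2.1 = -13.23°C → T = -15.93°C
4400 → 3200 m (dry descent, 10°C/km): ΔT = +10 × 1.2 = +12°C → T = -3.93°C

-3.93°C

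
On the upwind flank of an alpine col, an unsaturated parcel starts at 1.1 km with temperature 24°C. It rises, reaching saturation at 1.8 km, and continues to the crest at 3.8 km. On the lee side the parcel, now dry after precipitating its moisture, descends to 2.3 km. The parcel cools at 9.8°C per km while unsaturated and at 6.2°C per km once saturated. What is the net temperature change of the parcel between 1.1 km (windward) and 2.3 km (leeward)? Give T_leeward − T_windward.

1100 → 1800 m (dry, 9.8°C/km): ΔT = -9.8 × 0.7 = -6.86°C → T = 17.14°C
1800 → 3800 m (saturated, 6.2°C/km): ΔT = -6.2 × 2 = -12.4°C → T = 4.74°C
3800 → 2300 m (dry descent, 9.8°C/km): ΔT = +9.8 × 1.5 = +14.7°C → T = 19.44°C
Net change vs windward start: 19.44 − 24 = -4.56°C

-4.56°C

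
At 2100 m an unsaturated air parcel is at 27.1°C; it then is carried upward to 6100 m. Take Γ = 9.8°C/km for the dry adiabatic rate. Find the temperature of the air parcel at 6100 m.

Dry adiabatic to 6100 m: -9.8 × 4 km = -39.2°C, so T = -12.1°C.

-12.1°C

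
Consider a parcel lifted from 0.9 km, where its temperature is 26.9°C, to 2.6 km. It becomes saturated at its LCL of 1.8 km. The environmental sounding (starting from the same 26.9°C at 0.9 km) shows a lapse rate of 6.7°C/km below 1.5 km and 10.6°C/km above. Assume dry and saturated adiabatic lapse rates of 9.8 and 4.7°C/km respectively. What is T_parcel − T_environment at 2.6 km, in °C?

Parcel:
  Dry to 1800 m: -9.8 × 0.9 km = -8.82°C, so T = 18.08°C.
  Saturated to 2600 m: -4.7 × 0.8 km = -3.76°C, so T = 14.32°C.
Environment:
  Environment, lower layer to 1500 m: -6.7 × 0.6 km = -4.02°C, so T = 22.88°C.
  Environment, upper layer to 2600 m: -10.6 × 1.1 km = -11.66°C, so T = 11.22°C.
T_parcel − T_env = 14.32 − 11.22 = +3.1°C

+3.1°C (parcel warmer than environment)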